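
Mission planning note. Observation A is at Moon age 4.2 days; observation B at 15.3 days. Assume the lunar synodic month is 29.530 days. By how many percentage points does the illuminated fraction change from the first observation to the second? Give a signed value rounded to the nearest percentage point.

+81 pp

First observation: θ = 360°·4.2/29.530 = 51.2°, so f = 0.187.
Second observation: θ = 186.5°, f = 0.997.
Δf = 0.997 − 0.187 = +0.810, i.e. +81 pp.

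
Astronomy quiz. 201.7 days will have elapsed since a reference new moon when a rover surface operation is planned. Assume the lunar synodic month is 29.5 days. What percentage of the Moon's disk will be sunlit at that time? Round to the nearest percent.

24%

201.7/29.5 = 6.837 lunations, so 6 complete cycles and 24.70 d into the next.
The Moon has covered 24.70/29.5 of its cycle, so θ ≈ 360° × 24.70/29.5 = 301.4°.
Illuminated fraction = (1 − cos 301.4°)/2 = (1 − 0.521)/2 ≈ 0.239, so 24%.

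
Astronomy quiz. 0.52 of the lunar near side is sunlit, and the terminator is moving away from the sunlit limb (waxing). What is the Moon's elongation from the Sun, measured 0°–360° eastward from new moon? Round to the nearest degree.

cos θ = 1 − 2f = -0.040, giving a principal value of 92.3°.
Waxing ⇒ before full, so θ = 92.3°.

92°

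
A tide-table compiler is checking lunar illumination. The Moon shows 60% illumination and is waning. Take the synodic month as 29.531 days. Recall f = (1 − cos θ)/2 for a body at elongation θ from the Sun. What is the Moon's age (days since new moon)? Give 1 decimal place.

cos θ = 1 − 2f = -0.200, giving a principal value of 101.5°.
Waning ⇒ past full, so θ = 360° − 101.5° = 258.5°.
Age = 29.531 × 258.5°/360° ≈ 21.20 days.

21.2 days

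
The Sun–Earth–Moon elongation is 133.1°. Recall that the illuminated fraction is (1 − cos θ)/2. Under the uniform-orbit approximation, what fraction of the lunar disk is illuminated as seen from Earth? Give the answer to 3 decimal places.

0.842

Half-versine of 133.1°: (1 − (-0.683))/2 = 0.842.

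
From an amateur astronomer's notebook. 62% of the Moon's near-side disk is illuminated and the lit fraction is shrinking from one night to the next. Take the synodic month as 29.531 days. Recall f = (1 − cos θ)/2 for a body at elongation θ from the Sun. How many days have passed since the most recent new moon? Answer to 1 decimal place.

21.0 days

Invert f = (1 − cos θ)/2 to get cos θ = 1 − 2(0.62) = -0.240, hence θ₀ = arccos -0.240 = 103.9°.
Waning ⇒ past full, so θ = 360° − 103.9° = 256.1°.
At 360°/29.531 d per day, 256.1° corresponds to 21.01 days.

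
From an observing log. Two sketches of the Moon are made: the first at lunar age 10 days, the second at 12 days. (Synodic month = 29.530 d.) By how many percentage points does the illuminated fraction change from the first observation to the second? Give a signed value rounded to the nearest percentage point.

+15 percentage points

First observation: θ = 360°·10/29.530 = 121.9°, so f = 0.764.
Second observation: θ = 146.3°, f = 0.916.
Δf = 0.916 − 0.764 = +0.152, i.e. +15 pp.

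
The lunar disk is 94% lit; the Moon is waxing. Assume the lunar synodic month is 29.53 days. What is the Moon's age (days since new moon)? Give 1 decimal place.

From f = (1 − cos θ)/2: cos θ = 1 − 2×0.94 = -0.880; arccos → 151.6°.
The Moon is waxing (0°–180°), so θ = 151.6° directly.
At 360°/29.53 d per day, 151.6° corresponds to 12.44 days.

12.4 days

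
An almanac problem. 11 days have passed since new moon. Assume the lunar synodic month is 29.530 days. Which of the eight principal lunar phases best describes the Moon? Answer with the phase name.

θ ≈ 360° × 11/29.530 = 134°, which falls in the waxing gibbous sector.

waxing gibbous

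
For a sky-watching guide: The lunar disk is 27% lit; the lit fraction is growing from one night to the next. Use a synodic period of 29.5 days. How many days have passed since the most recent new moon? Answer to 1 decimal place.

5.1 days

Invert f = (1 − cos θ)/2 to get cos θ = 1 − 2(0.27) = 0.460, hence θ₀ = arccos 0.460 = 62.6°.
Waxing ⇒ before full, so θ = 62.6°.
At 360°/29.5 d per day, 62.6° corresponds to 5.13 days.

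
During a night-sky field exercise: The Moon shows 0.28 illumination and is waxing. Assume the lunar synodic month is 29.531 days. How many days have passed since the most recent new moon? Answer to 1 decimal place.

From f = (1 − cos θ)/2: cos θ = 1 − 2×0.28 = 0.440; arccos → 63.9°.
Waxing ⇒ before full, so θ = 63.9°.
At 360°/29.531 d per day, 63.9° corresponds to 5.24 days.

5.2 days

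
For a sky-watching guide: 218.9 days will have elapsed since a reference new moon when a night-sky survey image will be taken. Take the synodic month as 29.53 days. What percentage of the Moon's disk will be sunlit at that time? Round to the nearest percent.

93%

Reduce mod P: 218.9 − 7×29.53 = 12.19 d into the current lunation.
Phase angle: θ = 360°·(12.19 d)/(29.53 d) = 148.6°.
cos 148.6° = (-0.854), so f = (1 − (-0.854))/2 = 0.927, so 93%.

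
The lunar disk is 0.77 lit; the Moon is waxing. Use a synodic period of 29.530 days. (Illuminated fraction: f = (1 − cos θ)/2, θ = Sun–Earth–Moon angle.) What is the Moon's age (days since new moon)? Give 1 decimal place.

10.1 days

Invert f = (1 − cos θ)/2 to get cos θ = 1 − 2(0.77) = -0.540, hence θ₀ = arccos -0.540 = 122.7°.
Before full moon the principal value applies: θ = 122.7°.
Age = 29.530 × 122.7°/360° ≈ 10.06 days.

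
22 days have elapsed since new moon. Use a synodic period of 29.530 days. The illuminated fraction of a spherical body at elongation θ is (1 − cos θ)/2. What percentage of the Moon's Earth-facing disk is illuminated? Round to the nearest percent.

Phase angle: θ = 360°·(22 d)/(29.530 d) = 268.2°.
With cos θ = (-0.031), the lit fraction is (1 − (-0.031))/2 ≈ 0.516, so 52%.

52%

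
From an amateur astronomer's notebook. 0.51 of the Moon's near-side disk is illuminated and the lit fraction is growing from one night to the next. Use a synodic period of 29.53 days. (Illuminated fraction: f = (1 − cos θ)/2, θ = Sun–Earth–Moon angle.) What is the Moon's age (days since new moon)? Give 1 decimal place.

7.5 days

From f = (1 − cos θ)/2: cos θ = 1 − 2×0.51 = -0.020; arccos → 91.1°.
Before full moon the principal value applies: θ = 91.1°.
Age = 29.53 × 91.1°/360° ≈ 7.48 days.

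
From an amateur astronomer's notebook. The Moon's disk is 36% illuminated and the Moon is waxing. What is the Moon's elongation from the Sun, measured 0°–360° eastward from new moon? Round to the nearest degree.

74°

From f = (1 − cos θ)/2: cos θ = 1 − 2×0.36 = 0.280; arccos → 73.7°.
Waxing ⇒ before full, so θ = 73.7°.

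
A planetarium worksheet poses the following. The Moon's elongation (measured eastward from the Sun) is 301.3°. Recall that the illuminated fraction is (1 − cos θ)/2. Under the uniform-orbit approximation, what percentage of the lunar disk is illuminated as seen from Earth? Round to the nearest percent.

24%

cos 301.3° = 0.520, so f = (1 − 0.520)/2 = 0.240, i.e. 24%.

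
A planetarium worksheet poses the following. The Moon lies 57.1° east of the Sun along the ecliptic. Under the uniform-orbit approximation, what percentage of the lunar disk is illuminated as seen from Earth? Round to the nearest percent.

23%

Half-versine of 57.1°: (1 − 0.543)/2 = 0.228, i.e. 23%.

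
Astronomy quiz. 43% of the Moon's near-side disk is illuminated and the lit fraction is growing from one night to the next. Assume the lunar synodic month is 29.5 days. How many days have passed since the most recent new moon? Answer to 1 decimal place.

6.7 days

Invert f = (1 − cos θ)/2 to get cos θ = 1 − 2(0.43) = 0.140, hence θ₀ = arccos 0.140 = 82.0°.
Waxing ⇒ before full, so θ = 82.0°.
Age = 29.5 × 82.0°/360° ≈ 6.72 days.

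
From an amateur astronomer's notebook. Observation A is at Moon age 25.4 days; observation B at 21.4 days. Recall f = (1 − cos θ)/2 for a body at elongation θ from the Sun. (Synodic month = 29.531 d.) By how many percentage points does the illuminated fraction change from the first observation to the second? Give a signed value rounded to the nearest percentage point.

First observation: θ = 360°·25.4/29.531 = 309.6°, so f = 0.181.
Second observation: θ = 260.9°, f = 0.579.
Δf = 0.579 − 0.181 = +0.398, i.e. +40 pp.

+40 percentage points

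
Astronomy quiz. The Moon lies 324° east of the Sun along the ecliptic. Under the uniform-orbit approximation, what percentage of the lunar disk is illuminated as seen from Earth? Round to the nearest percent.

cos 324° = 0.809, so f = (1 − 0.809)/2 = 0.095, i.e. 10%.

10%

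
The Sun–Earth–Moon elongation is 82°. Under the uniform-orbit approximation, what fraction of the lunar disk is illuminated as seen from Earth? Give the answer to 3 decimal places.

Half-versine of 82°: (1 − 0.139)/2 = 0.430.

0.430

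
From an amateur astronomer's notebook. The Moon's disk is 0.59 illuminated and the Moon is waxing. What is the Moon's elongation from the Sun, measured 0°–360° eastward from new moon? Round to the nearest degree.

cos θ = 1 − 2f = -0.180, giving a principal value of 100.4°.
The Moon is waxing (0°–180°), so θ = 100.4° directly.

100°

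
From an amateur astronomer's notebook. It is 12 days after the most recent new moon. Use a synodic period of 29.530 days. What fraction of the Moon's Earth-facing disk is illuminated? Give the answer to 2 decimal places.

0.92

Phase angle: θ = 360°·(12 d)/(29.530 d) = 146.3°.
With cos θ = (-0.832), the lit fraction is (1 − (-0.832))/2 ≈ 0.916.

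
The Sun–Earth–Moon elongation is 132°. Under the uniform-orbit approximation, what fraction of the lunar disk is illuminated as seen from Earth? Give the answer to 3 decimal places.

Half-versine of 132°: (1 − (-0.669))/2 = 0.835.

0.835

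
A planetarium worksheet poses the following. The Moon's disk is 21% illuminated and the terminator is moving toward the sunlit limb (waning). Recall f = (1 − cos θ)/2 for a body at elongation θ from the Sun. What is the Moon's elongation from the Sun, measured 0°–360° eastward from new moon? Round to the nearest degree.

305°

cos θ = 1 − 2f = 0.580, giving a principal value of 54.5°.
Waning ⇒ past full, so θ = 360° − 54.5° = 305.5°.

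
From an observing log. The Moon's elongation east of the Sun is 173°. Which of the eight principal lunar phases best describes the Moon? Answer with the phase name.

173° lies in the full moon sector of the 8-phase cycle.

full moon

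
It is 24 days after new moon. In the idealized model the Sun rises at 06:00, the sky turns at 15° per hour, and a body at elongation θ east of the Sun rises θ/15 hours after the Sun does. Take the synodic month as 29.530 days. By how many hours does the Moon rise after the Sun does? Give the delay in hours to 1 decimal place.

19.5 h

Elongation θ = 360° × 24/29.530 ≈ 292.6°.
Delay after the Sun = 292.6° / (15°/h) ≈ 19.51 h.
So the Moon rises 19.51 h after the Sun.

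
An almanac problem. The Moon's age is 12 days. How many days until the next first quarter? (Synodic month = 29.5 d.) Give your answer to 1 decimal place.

First quarter is 0.25 of the way through the cycle: age 0.25 × 29.5 = 7.375 d.
Already past this cycle's first quarter; the next is at 7.375 + 29.5 = 36.875 d, so 36.875 − 12 = 24.875 days.

24.9 days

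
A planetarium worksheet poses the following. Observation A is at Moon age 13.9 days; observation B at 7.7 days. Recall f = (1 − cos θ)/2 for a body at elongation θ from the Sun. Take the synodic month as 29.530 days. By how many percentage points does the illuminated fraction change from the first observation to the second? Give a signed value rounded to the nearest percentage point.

-46 pp

θ₁ = 360° × 13.9/29.530 = 169.5°, f₁ = (1 − cos θ₁)/2 = 0.992.
θ₂ = 360° × 7.7/29.530 = 93.9°, f₂ = (1 − cos θ₂)/2 = 0.534.
Change = f₂ − f₁ = -0.458 → -46 percentage points.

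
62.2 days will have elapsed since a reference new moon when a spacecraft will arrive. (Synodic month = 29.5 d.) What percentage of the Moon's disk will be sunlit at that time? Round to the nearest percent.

62.2 d spans 2 complete synodic months (2 × 29.5 = 59.00 d) plus 3.20 d.
Elongation θ = 360° × 3.20/29.5 ≈ 39.1°.
cos 39.1° = 0.777, so f = (1 − 0.777)/2 = 0.112, so 11%.

11%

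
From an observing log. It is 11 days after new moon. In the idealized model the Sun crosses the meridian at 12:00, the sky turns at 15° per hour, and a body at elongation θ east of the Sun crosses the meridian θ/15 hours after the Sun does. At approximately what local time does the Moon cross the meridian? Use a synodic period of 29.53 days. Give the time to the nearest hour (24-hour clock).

21:00

Phase angle: θ = 360°·(11 d)/(29.53 d) = 134.1°.
The Moon trails the Sun by θ/15 = 134.1/15 ≈ 8.94 hours.
12:00 + 8.94 h ≈ 20:56 → 21:00 to the nearest hour.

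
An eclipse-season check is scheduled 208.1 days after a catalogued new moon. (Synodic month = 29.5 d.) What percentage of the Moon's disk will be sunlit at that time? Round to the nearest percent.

3%

208.1/29.5 = 7.054 lunations, so 7 complete cycles and 1.60 d into the next.
Phase angle: θ = 360°·(1.60 d)/(29.5 d) = 19.5°.
With cos θ = 0.942, the lit fraction is (1 − 0.942)/2 ≈ 0.029, so 3%.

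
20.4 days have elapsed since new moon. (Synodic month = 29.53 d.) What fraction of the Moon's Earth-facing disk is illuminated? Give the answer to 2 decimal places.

Elongation θ = 360° × 20.4/29.53 ≈ 248.7°.
With cos θ = (-0.363), the lit fraction is (1 − (-0.363))/2 ≈ 0.682.

0.68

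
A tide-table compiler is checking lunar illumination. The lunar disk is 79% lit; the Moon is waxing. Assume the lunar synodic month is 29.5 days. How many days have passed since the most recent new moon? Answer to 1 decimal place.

From f = (1 − cos θ)/2: cos θ = 1 − 2×0.79 = -0.580; arccos → 125.5°.
Waxing ⇒ before full, so θ = 125.5°.
At 360°/29.5 d per day, 125.5° corresponds to 10.28 days.

10.3 days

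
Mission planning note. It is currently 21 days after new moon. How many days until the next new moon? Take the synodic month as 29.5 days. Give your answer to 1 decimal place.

One full lunation from the last new moon is 29.5 d; remaining = 29.5 − 21 = 8.500 d.

8.5 days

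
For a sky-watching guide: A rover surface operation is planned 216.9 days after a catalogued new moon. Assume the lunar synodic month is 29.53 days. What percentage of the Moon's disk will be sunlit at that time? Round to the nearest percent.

216.9/29.53 = 7.345 lunations, so 7 complete cycles and 10.19 d into the next.
Phase angle: θ = 360°·(10.19 d)/(29.53 d) = 124.2°.
cos 124.2° = (-0.562), so f = (1 − (-0.562))/2 = 0.781, so 78%.

78%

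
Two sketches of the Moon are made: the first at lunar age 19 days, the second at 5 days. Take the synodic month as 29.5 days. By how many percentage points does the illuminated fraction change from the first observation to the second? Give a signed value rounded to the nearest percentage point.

-55 pp

θ₁ = 360° × 19/29.5 = 231.9°, f₁ = (1 − cos θ₁)/2 = 0.809.
θ₂ = 360° × 5/29.5 = 61.0°, f₂ = (1 − cos θ₂)/2 = 0.258.
Change = f₂ − f₁ = -0.551 → -55 percentage points.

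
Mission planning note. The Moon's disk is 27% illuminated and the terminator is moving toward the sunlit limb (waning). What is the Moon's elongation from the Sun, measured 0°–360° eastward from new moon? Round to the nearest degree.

cos θ = 1 − 2f = 0.460, giving a principal value of 62.6°.
Since the Moon is past full (waning), take the reflex angle: θ = 360° − 62.6° = 297.4°.

297°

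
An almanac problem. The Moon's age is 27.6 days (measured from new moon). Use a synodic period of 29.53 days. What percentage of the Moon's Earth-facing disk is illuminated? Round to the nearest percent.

Elongation θ = 360° × 27.6/29.53 ≈ 336.5°.
With cos θ = 0.917, the lit fraction is (1 − 0.917)/2 ≈ 0.042, so 4%.

4%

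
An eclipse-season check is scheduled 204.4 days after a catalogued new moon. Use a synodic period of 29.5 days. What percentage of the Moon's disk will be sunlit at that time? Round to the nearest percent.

204.4 d spans 6 complete synodic months (6 × 29.5 = 177.00 d) plus 27.40 d.
The Moon has covered 27.40/29.5 of its cycle, so θ ≈ 360° × 27.40/29.5 = 334.4°.
Illuminated fraction = (1 − cos 334.4°)/2 = (1 − 0.902)/2 ≈ 0.049, so 5%.

5%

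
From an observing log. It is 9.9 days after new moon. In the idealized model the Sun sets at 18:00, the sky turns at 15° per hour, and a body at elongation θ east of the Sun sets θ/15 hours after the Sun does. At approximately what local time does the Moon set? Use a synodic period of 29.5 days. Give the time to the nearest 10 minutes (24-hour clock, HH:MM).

02:00

Elongation θ = 360° × 9.9/29.5 ≈ 120.8°.
The Moon trails the Sun by θ/15 = 120.8/15 ≈ 8.05 hours.
18:00 + 8.054 h ≈ 02:03 → 02:00 to the nearest ten minutes.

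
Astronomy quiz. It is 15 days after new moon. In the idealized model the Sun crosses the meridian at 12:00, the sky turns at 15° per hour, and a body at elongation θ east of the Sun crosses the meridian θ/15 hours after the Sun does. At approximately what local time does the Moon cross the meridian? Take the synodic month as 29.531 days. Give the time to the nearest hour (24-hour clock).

00:00

Phase angle: θ = 360°·(15 d)/(29.531 d) = 182.9°.
Delay after the Sun = 182.9° / (15°/h) ≈ 12.19 h.
12:00 + 12.19 h ≈ 00:11 → 00:00 to the nearest hour.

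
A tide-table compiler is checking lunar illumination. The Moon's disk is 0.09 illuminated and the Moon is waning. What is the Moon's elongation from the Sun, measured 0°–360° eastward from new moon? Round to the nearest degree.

From f = (1 − cos θ)/2: cos θ = 1 − 2×0.09 = 0.820; arccos → 34.9°.
Since the Moon is past full (waning), take the reflex angle: θ = 360° − 34.9° = 325.1°.

325°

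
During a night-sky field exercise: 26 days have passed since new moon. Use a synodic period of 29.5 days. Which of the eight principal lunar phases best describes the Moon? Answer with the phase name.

waning crescent

At 26/29.5 of the cycle, θ ≈ 317° — the waning crescent range.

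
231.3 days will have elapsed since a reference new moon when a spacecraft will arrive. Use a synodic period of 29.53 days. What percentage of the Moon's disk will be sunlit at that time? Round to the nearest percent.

231.3 d spans 7 complete synodic months (7 × 29.53 = 206.71 d) plus 24.59 d.
Phase angle: θ = 360°·(24.59 d)/(29.53 d) = 299.8°.
cos 299.8° = 0.497, so f = (1 − 0.497)/2 = 0.252, so 25%.

25%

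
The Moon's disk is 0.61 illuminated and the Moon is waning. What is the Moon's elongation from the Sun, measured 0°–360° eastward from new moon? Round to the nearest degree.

257°

Invert f = (1 − cos θ)/2 to get cos θ = 1 − 2(0.61) = -0.220, hence θ₀ = arccos -0.220 = 102.7°.
Since the Moon is past full (waning), take the reflex angle: θ = 360° − 102.7° = 257.3°.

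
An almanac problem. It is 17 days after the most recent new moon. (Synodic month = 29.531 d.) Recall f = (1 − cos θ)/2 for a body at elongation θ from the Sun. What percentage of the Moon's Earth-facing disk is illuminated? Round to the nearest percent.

Elongation θ = 360° × 17/29.531 ≈ 207.2°.
cos 207.2° = (-0.889), so f = (1 − (-0.889))/2 = 0.945, so 94%.

94%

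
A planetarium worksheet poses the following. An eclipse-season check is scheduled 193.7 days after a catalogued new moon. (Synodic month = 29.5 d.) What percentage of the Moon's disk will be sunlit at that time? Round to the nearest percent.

96%

193.7/29.5 = 6.566 lunations, so 6 complete cycles and 16.70 d into the next.
Phase angle: θ = 360°·(16.70 d)/(29.5 d) = 203.8°.
With cos θ = (-0.915), the lit fraction is (1 − (-0.915))/2 ≈ 0.957, so 96%.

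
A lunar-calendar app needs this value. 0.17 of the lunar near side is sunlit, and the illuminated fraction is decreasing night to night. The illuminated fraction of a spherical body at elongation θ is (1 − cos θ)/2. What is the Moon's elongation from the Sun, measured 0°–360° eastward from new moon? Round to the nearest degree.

311°

cos θ = 1 − 2f = 0.660, giving a principal value of 48.7°.
A waning Moon lies in 180°–360°, so θ = 360° − 48.7° = 311.3°.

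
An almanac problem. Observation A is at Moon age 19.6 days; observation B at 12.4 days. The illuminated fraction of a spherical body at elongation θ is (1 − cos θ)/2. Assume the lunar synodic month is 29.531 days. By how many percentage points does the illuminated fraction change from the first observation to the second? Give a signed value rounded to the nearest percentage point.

First observation: θ = 360°·19.6/29.531 = 238.9°, so f = 0.758.
Second observation: θ = 151.2°, f = 0.938.
Δf = 0.938 − 0.758 = +0.180, i.e. +18 pp.

+18 percentage points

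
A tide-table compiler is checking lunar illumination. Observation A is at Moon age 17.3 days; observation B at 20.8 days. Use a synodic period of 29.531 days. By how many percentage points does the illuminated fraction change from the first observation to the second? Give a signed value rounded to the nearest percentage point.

-29 percentage points

θ₁ = 360° × 17.3/29.531 = 210.9°, f₁ = (1 − cos θ₁)/2 = 0.929.
θ₂ = 360° × 20.8/29.531 = 253.6°, f₂ = (1 − cos θ₂)/2 = 0.641.
Change = f₂ − f₁ = -0.288 → -29 percentage points.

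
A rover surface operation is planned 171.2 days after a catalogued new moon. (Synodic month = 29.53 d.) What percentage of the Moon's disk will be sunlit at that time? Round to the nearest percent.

35%

171.2 d spans 5 complete synodic months (5 × 29.53 = 147.65 d) plus 23.55 d.
Elongation θ = 360° × 23.55/29.53 ≈ 287.1°.
With cos θ = 0.294, the lit fraction is (1 − 0.294)/2 ≈ 0.353, so 35%.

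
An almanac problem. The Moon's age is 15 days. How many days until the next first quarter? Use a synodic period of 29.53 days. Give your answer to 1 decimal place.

First quarter is 0.25 of the way through the cycle: age 0.25 × 29.53 = 7.383 d.
This lunation's first quarter (7.383 d) has passed, so add one period: 36.913 − 15 = 21.913 days.

21.9 days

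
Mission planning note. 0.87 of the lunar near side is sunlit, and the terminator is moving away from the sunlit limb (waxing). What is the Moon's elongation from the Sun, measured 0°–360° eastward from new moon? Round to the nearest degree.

138°

Invert f = (1 − cos θ)/2 to get cos θ = 1 − 2(0.87) = -0.740, hence θ₀ = arccos -0.740 = 137.7°.
The Moon is waxing (0°–180°), so θ = 137.7° directly.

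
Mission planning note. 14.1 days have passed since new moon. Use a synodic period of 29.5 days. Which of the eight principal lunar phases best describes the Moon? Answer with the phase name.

θ ≈ 360° × 14.1/29.5 = 172°, which falls in the full moon sector.

full moon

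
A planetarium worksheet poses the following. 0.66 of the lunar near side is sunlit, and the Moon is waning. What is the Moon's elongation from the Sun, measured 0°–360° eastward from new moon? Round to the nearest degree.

Invert f = (1 − cos θ)/2 to get cos θ = 1 − 2(0.66) = -0.320, hence θ₀ = arccos -0.320 = 108.7°.
A waning Moon lies in 180°–360°, so θ = 360° − 108.7° = 251.3°.

251°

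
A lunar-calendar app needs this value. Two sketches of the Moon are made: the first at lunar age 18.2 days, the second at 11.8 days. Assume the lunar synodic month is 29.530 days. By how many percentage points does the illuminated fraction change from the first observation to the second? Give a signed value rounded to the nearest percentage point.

First observation: θ = 360°·18.2/29.530 = 221.9°, so f = 0.872.
Second observation: θ = 143.9°, f = 0.904.
Δf = 0.904 − 0.872 = +0.031, i.e. +3 pp.

+3 pp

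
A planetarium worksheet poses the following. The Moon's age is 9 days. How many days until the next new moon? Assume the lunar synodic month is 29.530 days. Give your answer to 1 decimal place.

20.5 days

One full lunation from the last new moon is 29.530 d; remaining = 29.530 − 9 = 20.530 d.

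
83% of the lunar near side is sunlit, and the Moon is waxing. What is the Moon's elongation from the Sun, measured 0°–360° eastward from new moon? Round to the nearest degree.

Invert f = (1 − cos θ)/2 to get cos θ = 1 − 2(0.83) = -0.660, hence θ₀ = arccos -0.660 = 131.3°.
Waxing ⇒ before full, so θ = 131.3°.

131°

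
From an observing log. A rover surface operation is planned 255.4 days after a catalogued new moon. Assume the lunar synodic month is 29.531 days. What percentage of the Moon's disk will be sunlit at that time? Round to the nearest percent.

80%

Reduce mod P: 255.4 − 8×29.531 = 19.15 d into the current lunation.
Phase angle: θ = 360°·(19.15 d)/(29.531 d) = 233.5°.
With cos θ = (-0.595), the lit fraction is (1 − (-0.595))/2 ≈ 0.798, so 80%.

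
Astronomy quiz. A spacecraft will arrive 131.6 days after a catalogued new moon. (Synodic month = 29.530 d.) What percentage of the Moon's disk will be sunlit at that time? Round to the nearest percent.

131.6 d spans 4 complete synodic months (4 × 29.530 = 118.12 d) plus 13.48 d.
The Moon has covered 13.48/29.530 of its cycle, so θ ≈ 360° × 13.48/29.530 = 164.3°.
With cos θ = (-0.963), the lit fraction is (1 − (-0.963))/2 ≈ 0.981, so 98%.

98%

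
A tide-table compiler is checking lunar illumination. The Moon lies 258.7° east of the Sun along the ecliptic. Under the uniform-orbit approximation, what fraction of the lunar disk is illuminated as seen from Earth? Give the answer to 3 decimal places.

cos 258.7° = (-0.196), so f = (1 − (-0.196))/2 = 0.598.

0.598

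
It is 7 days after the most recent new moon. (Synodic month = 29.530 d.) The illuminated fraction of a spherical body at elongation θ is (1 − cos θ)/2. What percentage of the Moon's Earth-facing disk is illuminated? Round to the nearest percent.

Phase angle: θ = 360°·(7 d)/(29.530 d) = 85.3°.
cos 85.3° = 0.081, so f = (1 − 0.081)/2 = 0.459, so 46%.

46%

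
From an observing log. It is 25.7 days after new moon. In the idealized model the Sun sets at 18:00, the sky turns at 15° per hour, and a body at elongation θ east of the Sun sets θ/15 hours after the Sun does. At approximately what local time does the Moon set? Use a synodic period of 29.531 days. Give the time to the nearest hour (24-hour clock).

The Moon has covered 25.7/29.531 of its cycle, so θ ≈ 360° × 25.7/29.531 = 313.3°.
The Moon trails the Sun by θ/15 = 313.3/15 ≈ 20.89 hours.
18:00 + 20.89 h ≈ 14:53 → 15:00 to the nearest hour.

15:00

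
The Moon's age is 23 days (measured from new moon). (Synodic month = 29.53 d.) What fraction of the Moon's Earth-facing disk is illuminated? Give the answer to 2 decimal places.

0.41

Elongation θ = 360° × 23/29.53 ≈ 280.4°.
cos 280.4° = 0.180, so f = (1 − 0.180)/2 = 0.410.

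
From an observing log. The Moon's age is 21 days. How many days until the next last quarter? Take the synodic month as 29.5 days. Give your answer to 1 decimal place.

1.1 days

Last quarter is 0.75 of the way through the cycle: age 0.75 × 29.5 = 22.125 d.
That is 22.125 − 21 = 1.125 days ahead.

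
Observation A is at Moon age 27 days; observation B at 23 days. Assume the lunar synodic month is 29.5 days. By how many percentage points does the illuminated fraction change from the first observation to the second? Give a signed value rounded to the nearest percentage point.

θ₁ = 360° × 27/29.5 = 329.5°, f₁ = (1 − cos θ₁)/2 = 0.069.
θ₂ = 360° × 23/29.5 = 280.7°, f₂ = (1 − cos θ₂)/2 = 0.407.
Change = f₂ − f₁ = +0.338 → +34 percentage points.

+34 percentage points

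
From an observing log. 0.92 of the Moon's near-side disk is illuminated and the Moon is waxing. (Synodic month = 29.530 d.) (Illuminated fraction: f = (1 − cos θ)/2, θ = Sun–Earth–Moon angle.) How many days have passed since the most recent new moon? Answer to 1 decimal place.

Invert f = (1 − cos θ)/2 to get cos θ = 1 − 2(0.92) = -0.840, hence θ₀ = arccos -0.840 = 147.1°.
Waxing ⇒ before full, so θ = 147.1°.
That fraction of the synodic month is 147.1/360 × 29.530 d ≈ 12.07 d.

12.1 days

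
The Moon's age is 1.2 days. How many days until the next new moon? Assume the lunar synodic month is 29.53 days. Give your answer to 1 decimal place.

28.3 days

The next new moon completes the synodic month: 29.53 − 1.2 = 28.330 days.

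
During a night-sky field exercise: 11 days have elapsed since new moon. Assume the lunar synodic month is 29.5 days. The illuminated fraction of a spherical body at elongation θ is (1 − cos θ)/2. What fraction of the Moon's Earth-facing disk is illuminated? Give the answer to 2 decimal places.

0.85

The Moon has covered 11/29.5 of its cycle, so θ ≈ 360° × 11/29.5 = 134.2°.
With cos θ = (-0.698), the lit fraction is (1 − (-0.698))/2 ≈ 0.849.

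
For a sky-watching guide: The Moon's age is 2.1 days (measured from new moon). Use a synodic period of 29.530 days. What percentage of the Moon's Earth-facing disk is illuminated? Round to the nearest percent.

5%

The Moon has covered 2.1/29.530 of its cycle, so θ ≈ 360° × 2.1/29.530 = 25.6°.
With cos θ = 0.902, the lit fraction is (1 − 0.902)/2 ≈ 0.049, so 5%.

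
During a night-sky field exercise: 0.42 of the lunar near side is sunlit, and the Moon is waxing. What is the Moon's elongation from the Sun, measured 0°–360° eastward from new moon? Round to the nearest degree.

81°

Invert f = (1 − cos θ)/2 to get cos θ = 1 − 2(0.42) = 0.160, hence θ₀ = arccos 0.160 = 80.8°.
Before full moon the principal value applies: θ = 80.8°.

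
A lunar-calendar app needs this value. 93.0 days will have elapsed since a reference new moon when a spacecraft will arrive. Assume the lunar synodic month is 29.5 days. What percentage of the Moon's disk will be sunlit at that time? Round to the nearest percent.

21%

93.0/29.5 = 3.153 lunations, so 3 complete cycles and 4.50 d into the next.
The Moon has covered 4.50/29.5 of its cycle, so θ ≈ 360° × 4.50/29.5 = 54.9°.
cos 54.9° = 0.575, so f = (1 − 0.575)/2 = 0.213, so 21%.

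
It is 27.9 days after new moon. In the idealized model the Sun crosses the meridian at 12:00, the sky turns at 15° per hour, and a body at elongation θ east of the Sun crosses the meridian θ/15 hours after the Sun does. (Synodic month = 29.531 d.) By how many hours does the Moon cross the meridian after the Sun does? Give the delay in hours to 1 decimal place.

The Moon has covered 27.9/29.531 of its cycle, so θ ≈ 360° × 27.9/29.531 = 340.1°.
Delay after the Sun = 340.1° / (15°/h) ≈ 22.67 h.
So the Moon crosses the meridian 22.67 h after the Sun.

22.7 h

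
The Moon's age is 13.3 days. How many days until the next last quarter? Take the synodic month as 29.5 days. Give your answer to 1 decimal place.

8.8 days

Last quarter is 0.75 of the way through the cycle: age 0.75 × 29.5 = 22.125 d.
So 8.825 days remain (22.125 − 13.3).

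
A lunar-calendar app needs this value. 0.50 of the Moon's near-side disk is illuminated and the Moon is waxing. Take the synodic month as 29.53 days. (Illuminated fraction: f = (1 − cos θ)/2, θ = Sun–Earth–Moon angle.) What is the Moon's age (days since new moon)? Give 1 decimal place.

Invert f = (1 − cos θ)/2 to get cos θ = 1 − 2(0.50) = 0.000, hence θ₀ = arccos 0.000 = 90.0°.
Before full moon the principal value applies: θ = 90.0°.
At 360°/29.53 d per day, 90.0° corresponds to 7.38 days.

7.4 days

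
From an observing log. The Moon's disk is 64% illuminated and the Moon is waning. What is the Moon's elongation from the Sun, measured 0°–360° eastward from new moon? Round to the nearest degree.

Invert f = (1 − cos θ)/2 to get cos θ = 1 − 2(0.64) = -0.280, hence θ₀ = arccos -0.280 = 106.3°.
A waning Moon lies in 180°–360°, so θ = 360° − 106.3° = 253.7°.

254°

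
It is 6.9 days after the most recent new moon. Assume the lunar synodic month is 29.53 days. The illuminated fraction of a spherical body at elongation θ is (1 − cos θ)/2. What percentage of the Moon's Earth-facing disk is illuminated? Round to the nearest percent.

Elongation θ = 360° × 6.9/29.53 ≈ 84.1°.
cos 84.1° = 0.102, so f = (1 − 0.102)/2 = 0.449, so 45%.

45%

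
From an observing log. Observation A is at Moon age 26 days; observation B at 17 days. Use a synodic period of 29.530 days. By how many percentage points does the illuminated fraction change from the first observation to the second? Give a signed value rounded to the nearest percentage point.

+81 percentage points

First observation: θ = 360°·26/29.530 = 317.0°, so f = 0.135.
Second observation: θ = 207.2°, f = 0.945.
Δf = 0.945 − 0.135 = +0.810, i.e. +81 pp.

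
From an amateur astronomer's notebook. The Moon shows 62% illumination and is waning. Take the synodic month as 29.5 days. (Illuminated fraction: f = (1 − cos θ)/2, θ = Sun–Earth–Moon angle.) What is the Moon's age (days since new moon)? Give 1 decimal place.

cos θ = 1 − 2f = -0.240, giving a principal value of 103.9°.
Since the Moon is past full (waning), take the reflex angle: θ = 360° − 103.9° = 256.1°.
Age = 29.5 × 256.1°/360° ≈ 20.99 days.

21.0 days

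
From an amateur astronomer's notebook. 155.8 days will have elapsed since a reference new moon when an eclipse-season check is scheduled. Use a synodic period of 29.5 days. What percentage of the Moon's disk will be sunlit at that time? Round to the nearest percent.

155.8 d spans 5 complete synodic months (5 × 29.5 = 147.50 d) plus 8.30 d.
Phase angle: θ = 360°·(8.30 d)/(29.5 d) = 101.3°.
With cos θ = (-0.196), the lit fraction is (1 − (-0.196))/2 ≈ 0.598, so 60%.

60%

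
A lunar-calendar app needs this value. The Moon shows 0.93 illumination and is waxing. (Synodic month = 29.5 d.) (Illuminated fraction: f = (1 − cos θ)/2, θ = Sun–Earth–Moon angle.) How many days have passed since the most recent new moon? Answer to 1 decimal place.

Invert f = (1 − cos θ)/2 to get cos θ = 1 − 2(0.93) = -0.860, hence θ₀ = arccos -0.860 = 149.3°.
The Moon is waxing (0°–180°), so θ = 149.3° directly.
That fraction of the synodic month is 149.3/360 × 29.5 d ≈ 12.24 d.

12.2 days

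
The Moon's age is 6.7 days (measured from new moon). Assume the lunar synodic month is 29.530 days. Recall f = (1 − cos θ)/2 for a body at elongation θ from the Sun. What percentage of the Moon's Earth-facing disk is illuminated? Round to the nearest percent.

43%

Phase angle: θ = 360°·(6.7 d)/(29.530 d) = 81.7°.
cos 81.7° = 0.145, so f = (1 − 0.145)/2 = 0.428, so 43%.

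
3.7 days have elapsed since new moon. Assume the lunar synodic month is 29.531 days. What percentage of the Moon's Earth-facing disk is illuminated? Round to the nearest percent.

Elongation θ = 360° × 3.7/29.531 ≈ 45.1°.
Illuminated fraction = (1 − cos 45.1°)/2 = (1 − 0.706)/2 ≈ 0.147, so 15%.

15%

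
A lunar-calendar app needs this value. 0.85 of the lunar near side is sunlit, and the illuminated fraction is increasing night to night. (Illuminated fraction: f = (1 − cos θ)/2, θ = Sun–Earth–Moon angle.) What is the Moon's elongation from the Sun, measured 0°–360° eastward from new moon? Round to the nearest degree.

134°

Invert f = (1 − cos θ)/2 to get cos θ = 1 − 2(0.85) = -0.700, hence θ₀ = arccos -0.700 = 134.4°.
The Moon is waxing (0°–180°), so θ = 134.4° directly.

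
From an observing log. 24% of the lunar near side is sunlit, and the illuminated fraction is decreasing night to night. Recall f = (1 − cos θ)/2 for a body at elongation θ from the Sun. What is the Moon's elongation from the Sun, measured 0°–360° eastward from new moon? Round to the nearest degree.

Invert f = (1 − cos θ)/2 to get cos θ = 1 − 2(0.24) = 0.520, hence θ₀ = arccos 0.520 = 58.7°.
Waning ⇒ past full, so θ = 360° − 58.7° = 301.3°.

301°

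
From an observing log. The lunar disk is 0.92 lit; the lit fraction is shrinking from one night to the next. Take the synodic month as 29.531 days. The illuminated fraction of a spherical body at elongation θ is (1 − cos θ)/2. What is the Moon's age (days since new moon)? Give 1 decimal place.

17.5 days

Invert f = (1 − cos θ)/2 to get cos θ = 1 − 2(0.92) = -0.840, hence θ₀ = arccos -0.840 = 147.1°.
Waning ⇒ past full, so θ = 360° − 147.1° = 212.9°.
At 360°/29.531 d per day, 212.9° corresponds to 17.46 days.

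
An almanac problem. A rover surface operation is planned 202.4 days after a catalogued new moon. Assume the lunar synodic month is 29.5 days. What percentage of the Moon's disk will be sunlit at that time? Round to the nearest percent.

202.4 d spans 6 complete synodic months (6 × 29.5 = 177.00 d) plus 25.40 d.
Elongation θ = 360° × 25.40/29.5 ≈ 310.0°.
With cos θ = 0.642, the lit fraction is (1 − 0.642)/2 ≈ 0.179, so 18%.

18%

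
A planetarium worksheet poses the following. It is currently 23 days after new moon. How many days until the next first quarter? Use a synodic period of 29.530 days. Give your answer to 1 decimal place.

13.9 days

First quarter occurs at elongation 90°, i.e. at age 29.530 × 90/360 = 7.383 d.
This lunation's first quarter (7.383 d) has passed, so add one period: 36.913 − 23 = 13.913 days.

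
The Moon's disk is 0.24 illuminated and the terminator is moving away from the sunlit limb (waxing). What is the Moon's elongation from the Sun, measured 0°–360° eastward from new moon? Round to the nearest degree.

59°

cos θ = 1 − 2f = 0.520, giving a principal value of 58.7°.
Before full moon the principal value applies: θ = 58.7°.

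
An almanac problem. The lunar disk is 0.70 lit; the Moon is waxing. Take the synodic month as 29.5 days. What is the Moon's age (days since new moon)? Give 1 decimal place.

From f = (1 − cos θ)/2: cos θ = 1 − 2×0.70 = -0.400; arccos → 113.6°.
The Moon is waxing (0°–180°), so θ = 113.6° directly.
That fraction of the synodic month is 113.6/360 × 29.5 d ≈ 9.31 d.

9.3 days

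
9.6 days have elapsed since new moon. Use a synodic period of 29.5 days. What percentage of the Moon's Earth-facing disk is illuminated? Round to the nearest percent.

Elongation θ = 360° × 9.6/29.5 ≈ 117.2°.
Illuminated fraction = (1 − cos 117.2°)/2 = (1 − (-0.456))/2 ≈ 0.728, so 73%.

73%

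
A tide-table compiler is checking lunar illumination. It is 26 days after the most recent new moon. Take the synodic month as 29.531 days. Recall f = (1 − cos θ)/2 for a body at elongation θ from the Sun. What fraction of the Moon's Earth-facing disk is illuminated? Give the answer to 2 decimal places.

The Moon has covered 26/29.531 of its cycle, so θ ≈ 360° × 26/29.531 = 317.0°.
cos 317.0° = 0.731, so f = (1 − 0.731)/2 = 0.135.

0.13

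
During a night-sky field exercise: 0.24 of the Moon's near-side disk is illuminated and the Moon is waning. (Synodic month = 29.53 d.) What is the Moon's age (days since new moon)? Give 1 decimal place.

24.7 days

From f = (1 − cos θ)/2: cos θ = 1 − 2×0.24 = 0.520; arccos → 58.7°.
A waning Moon lies in 180°–360°, so θ = 360° − 58.7° = 301.3°.
Age = 29.53 × 301.3°/360° ≈ 24.72 days.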